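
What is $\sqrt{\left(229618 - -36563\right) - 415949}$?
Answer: $2 i \sqrt{37442} \approx 387.0 i$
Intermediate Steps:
$\sqrt{\left(229618 - -36563\right) - 415949} = \sqrt{\left(229618 + 36563\right) - 415949} = \sqrt{266181 - 415949} = \sqrt{-149768} = 2 i \sqrt{37442}$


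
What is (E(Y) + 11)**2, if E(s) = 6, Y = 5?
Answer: 289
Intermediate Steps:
(E(Y) + 11)**2 = (6 + 11)**2 = 17**2 = 289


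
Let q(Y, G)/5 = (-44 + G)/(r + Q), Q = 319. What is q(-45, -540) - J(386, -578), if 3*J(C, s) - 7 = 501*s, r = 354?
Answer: 194872523/2019 ≈ 96519.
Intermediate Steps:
J(C, s) = 7/3 + 167*s (J(C, s) = 7/3 + (501*s)/3 = 7/3 + 167*s)
q(Y, G) = -220/673 + 5*G/673 (q(Y, G) = 5*((-44 + G)/(354 + 319)) = 5*((-44 + G)/673) = 5*((-44 + G)*(1/673)) = 5*(-44/673 + G/673) = -220/673 + 5*G/673)
q(-45, -540) - J(386, -578) = (-220/673 + (5/673)*(-540)) - (7/3 + 167*(-578)) = (-220/673 - 2700/673) - (7/3 - 96526) = -2920/673 - 1*(-289571/3) = -2920/673 + 289571/3 = 194872523/2019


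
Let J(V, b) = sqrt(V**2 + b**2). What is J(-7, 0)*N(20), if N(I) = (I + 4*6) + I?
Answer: 448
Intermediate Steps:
N(I) = 24 + 2*I (N(I) = (I + 24) + I = (24 + I) + I = 24 + 2*I)
J(-7, 0)*N(20) = sqrt((-7)**2 + 0**2)*(24 + 2*20) = sqrt(49 + 0)*(24 + 40) = sqrt(49)*64 = 7*64 = 448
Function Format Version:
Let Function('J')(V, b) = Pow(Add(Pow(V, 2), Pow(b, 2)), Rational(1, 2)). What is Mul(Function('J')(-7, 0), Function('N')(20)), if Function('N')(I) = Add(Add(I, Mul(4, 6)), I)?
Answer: 448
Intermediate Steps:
Function('N')(I) = Add(24, Mul(2, I)) (Function('N')(I) = Add(Add(I, 24), I) = Add(Add(24, I), I) = Add(24, Mul(2, I)))
Mul(Function('J')(-7, 0), Function('N')(20)) = Mul(Pow(Add(Pow(-7, 2), Pow(0, 2)), Rational(1, 2)), Add(24, Mul(2, 20))) = Mul(Pow(Add(49, 0), Rational(1, 2)), Add(24, 40)) = Mul(Pow(49, Rational(1, 2)), 64) = Mul(7, 64) = 448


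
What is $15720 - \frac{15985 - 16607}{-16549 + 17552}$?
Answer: $\frac{15767782}{1003} \approx 15721.0$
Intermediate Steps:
$15720 - \frac{15985 - 16607}{-16549 + 17552} = 15720 - - \frac{622}{1003} = 15720 + \frac{622}{1003} = \frac{15767782}{1003}$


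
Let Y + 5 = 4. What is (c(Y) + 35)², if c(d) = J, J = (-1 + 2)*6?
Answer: 1681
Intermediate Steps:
Y = -1 (Y = -5 + 4 = -1)
J = 6 (J = 1*6 = 6)
c(d) = 6
(c(Y) + 35)² = (6 + 35)² = 41² = 1681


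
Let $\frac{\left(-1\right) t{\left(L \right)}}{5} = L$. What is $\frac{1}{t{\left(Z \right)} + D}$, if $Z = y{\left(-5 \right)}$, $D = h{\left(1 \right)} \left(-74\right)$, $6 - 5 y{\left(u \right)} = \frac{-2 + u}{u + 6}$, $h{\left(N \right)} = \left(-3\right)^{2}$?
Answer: $- \frac{1}{679} \approx -0.0014728$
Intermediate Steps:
$h{\left(N \right)} = 9$
$y{\left(u \right)} = \frac{6}{5} - \frac{-2 + u}{5 \left(6 + u\right)}$ ($y{\left(u \right)} = \frac{6}{5} - \frac{\left(-2 + u\right) \frac{1}{u + 6}}{5} = \frac{6}{5} - \frac{\left(-2 + u\right) \frac{1}{6 + u}}{5} = \frac{6}{5} - \frac{\frac{1}{6 + u} \left(-2 + u\right)}{5} = \frac{6}{5} - \frac{-2 + u}{5 \left(6 + u\right)}$)
$D = -666$ ($D = 9 \left(-74\right) = -666$)
$Z = \frac{13}{5}$ ($Z = \frac{\frac{38}{5} - 5}{6 - 5} = 1^{-1} \cdot \frac{13}{5} = 1 \cdot \frac{13}{5} = \frac{13}{5} \approx 2.6$)
$t{\left(L \right)} = - 5 L$
$\frac{1}{t{\left(Z \right)} + D} = \frac{1}{\left(-5\right) \frac{13}{5} - 666} = \frac{1}{-13 - 666} = \frac{1}{-679} = - \frac{1}{679}$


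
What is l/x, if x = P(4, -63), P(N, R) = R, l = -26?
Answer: 26/63 ≈ 0.41270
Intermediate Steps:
x = -63
l/x = -26/(-63) = -26*(-1/63) = 26/63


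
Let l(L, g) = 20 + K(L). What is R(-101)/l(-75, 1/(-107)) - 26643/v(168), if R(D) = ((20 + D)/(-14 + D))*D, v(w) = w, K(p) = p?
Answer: -55714189/354200 ≈ -157.30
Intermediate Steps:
R(D) = D*(20 + D)/(-14 + D) (R(D) = ((20 + D)/(-14 + D))*D = D*(20 + D)/(-14 + D))
l(L, g) = 20 + L
R(-101)/l(-75, 1/(-107)) - 26643/v(168) = (-101*(20 - 101)/(-14 - 101))/(20 - 75) - 26643/168 = -101*(-81)/(-115)/(-55) - 26643*1/168 = -101*(-1/115)*(-81)*(-1/55) - 8881/56 = -8181/115*(-1/55) - 8881/56 = 8181/6325 - 8881/56 = -55714189/354200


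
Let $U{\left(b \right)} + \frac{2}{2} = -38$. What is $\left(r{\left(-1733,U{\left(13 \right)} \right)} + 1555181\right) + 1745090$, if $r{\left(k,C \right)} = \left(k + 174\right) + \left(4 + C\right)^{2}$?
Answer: $3299937$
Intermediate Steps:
$U{\left(b \right)} = -39$ ($U{\left(b \right)} = -1 - 38 = -39$)
$r{\left(k,C \right)} = 174 + k + \left(4 + C\right)^{2}$ ($r{\left(k,C \right)} = \left(174 + k\right) + \left(4 + C\right)^{2} = 174 + k + \left(4 + C\right)^{2}$)
$\left(r{\left(-1733,U{\left(13 \right)} \right)} + 1555181\right) + 1745090 = \left(\left(174 - 1733 + \left(4 - 39\right)^{2}\right) + 1555181\right) + 1745090 = \left(\left(174 - 1733 + \left(-35\right)^{2}\right) + 1555181\right) + 1745090 = \left(\left(174 - 1733 + 1225\right) + 1555181\right) + 1745090 = \left(-334 + 1555181\right) + 1745090 = 1554847 + 1745090 = 3299937$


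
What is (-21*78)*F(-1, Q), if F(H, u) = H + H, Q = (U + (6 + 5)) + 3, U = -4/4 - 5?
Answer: 3276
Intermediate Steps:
U = -6 (U = -4*¼ - 5 = -1 - 5 = -6)
Q = 8 (Q = (-6 + (6 + 5)) + 3 = (-6 + 11) + 3 = 5 + 3 = 8)
F(H, u) = 2*H
(-21*78)*F(-1, Q) = (-21*78)*(2*(-1)) = -1638*(-2) = 3276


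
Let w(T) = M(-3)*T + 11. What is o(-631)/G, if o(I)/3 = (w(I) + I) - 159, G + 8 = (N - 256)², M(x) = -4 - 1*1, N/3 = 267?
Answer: 7128/297017 ≈ 0.023999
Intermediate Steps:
N = 801 (N = 3*267 = 801)
M(x) = -5 (M(x) = -4 - 1 = -5)
G = 297017 (G = -8 + (801 - 256)² = -8 + 545² = -8 + 297025 = 297017)
w(T) = 11 - 5*T (w(T) = -5*T + 11 = 11 - 5*T)
o(I) = -444 - 12*I (o(I) = 3*(((11 - 5*I) + I) - 159) = 3*((11 - 4*I) - 159) = 3*(-148 - 4*I) = -444 - 12*I)
o(-631)/G = (-444 - 12*(-631))/297017 = (-444 + 7572)*(1/297017) = 7128*(1/297017) = 7128/297017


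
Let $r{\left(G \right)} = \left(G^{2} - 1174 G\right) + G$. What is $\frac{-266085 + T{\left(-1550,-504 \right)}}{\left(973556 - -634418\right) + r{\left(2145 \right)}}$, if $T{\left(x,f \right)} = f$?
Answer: $- \frac{266589}{3692914} \approx -0.072189$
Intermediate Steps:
$r{\left(G \right)} = G^{2} - 1173 G$
$\frac{-266085 + T{\left(-1550,-504 \right)}}{\left(973556 - -634418\right) + r{\left(2145 \right)}} = \frac{-266085 - 504}{\left(973556 - -634418\right) + 2145 \left(-1173 + 2145\right)} = - \frac{266589}{\left(973556 + 634418\right) + 2145 \cdot 972} = - \frac{266589}{1607974 + 2084940} = - \frac{266589}{3692914}$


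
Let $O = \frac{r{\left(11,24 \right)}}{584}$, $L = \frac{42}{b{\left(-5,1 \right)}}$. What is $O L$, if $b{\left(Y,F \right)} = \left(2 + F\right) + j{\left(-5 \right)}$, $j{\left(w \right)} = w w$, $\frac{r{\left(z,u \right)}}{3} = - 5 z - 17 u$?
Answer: $- \frac{4167}{1168} \approx -3.5676$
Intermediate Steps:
$r{\left(z,u \right)} = - 51 u - 15 z$ ($r{\left(z,u \right)} = 3 \left(- 5 z - 17 u\right) = 3 \left(- 17 u - 5 z\right) = - 51 u - 15 z$)
$j{\left(w \right)} = w^{2}$
$b{\left(Y,F \right)} = 27 + F$ ($b{\left(Y,F \right)} = \left(2 + F\right) + \left(-5\right)^{2} = \left(2 + F\right) + 25 = 27 + F$)
$L = \frac{3}{2}$ ($L = \frac{42}{27 + 1} = \frac{42}{28} = 42 \cdot \frac{1}{28} = \frac{3}{2} \approx 1.5$)
$O = - \frac{1389}{584}$ ($O = \frac{\left(-51\right) 24 - 165}{584} = \left(-1224 - 165\right) \frac{1}{584} = \left(-1389\right) \frac{1}{584} = - \frac{1389}{584} \approx -2.3784$)
$O L = \left(- \frac{1389}{584}\right) \frac{3}{2} = - \frac{4167}{1168}$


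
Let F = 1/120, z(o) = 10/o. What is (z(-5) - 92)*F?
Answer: -47/60 ≈ -0.78333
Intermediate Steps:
F = 1/120 ≈ 0.0083333
(z(-5) - 92)*F = (10/(-5) - 92)*(1/120) = (10*(-1/5) - 92)*(1/120) = (-2 - 92)*(1/120) = -94*1/120 = -47/60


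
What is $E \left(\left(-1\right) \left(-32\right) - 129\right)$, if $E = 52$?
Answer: $-5044$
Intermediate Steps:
$E \left(\left(-1\right) \left(-32\right) - 129\right) = 52 \left(\left(-1\right) \left(-32\right) - 129\right) = 52 \left(32 - 129\right) = 52 \left(-97\right) = -5044$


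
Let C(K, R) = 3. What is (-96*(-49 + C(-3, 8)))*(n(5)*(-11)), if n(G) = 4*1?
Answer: -194304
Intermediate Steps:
n(G) = 4
(-96*(-49 + C(-3, 8)))*(n(5)*(-11)) = (-96*(-49 + 3))*(4*(-11)) = -96*(-46)*(-44) = 4416*(-44) = -194304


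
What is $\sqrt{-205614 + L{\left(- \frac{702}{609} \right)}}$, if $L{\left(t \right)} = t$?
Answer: $\frac{6 i \sqrt{235366523}}{203} \approx 453.45 i$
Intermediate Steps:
$\sqrt{-205614 + L{\left(- \frac{702}{609} \right)}} = \sqrt{-205614 - \frac{702}{609}} = \sqrt{-205614 - \frac{234}{203}} = \sqrt{- \frac{41739876}{203}} = \frac{6 i \sqrt{235366523}}{203}$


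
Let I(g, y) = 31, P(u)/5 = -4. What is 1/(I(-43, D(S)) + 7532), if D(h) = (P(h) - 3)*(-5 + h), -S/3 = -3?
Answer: 1/7563 ≈ 0.00013222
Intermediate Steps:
S = 9 (S = -3*(-3) = 9)
P(u) = -20 (P(u) = 5*(-4) = -20)
D(h) = 115 - 23*h (D(h) = (-20 - 3)*(-5 + h) = -23*(-5 + h) = 115 - 23*h)
1/(I(-43, D(S)) + 7532) = 1/(31 + 7532) = 1/7563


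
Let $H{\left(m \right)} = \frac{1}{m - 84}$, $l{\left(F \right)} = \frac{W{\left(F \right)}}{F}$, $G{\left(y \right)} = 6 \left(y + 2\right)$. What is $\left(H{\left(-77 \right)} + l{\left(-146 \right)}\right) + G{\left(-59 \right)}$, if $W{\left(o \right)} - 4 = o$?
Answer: $- \frac{4008168}{11753} \approx -341.03$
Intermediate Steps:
$W{\left(o \right)} = 4 + o$
$G{\left(y \right)} = 12 + 6 y$ ($G{\left(y \right)} = 6 \left(2 + y\right) = 12 + 6 y$)
$l{\left(F \right)} = \frac{4 + F}{F}$
$H{\left(m \right)} = \frac{1}{-84 + m}$
$\left(H{\left(-77 \right)} + l{\left(-146 \right)}\right) + G{\left(-59 \right)} = \left(\frac{1}{-84 - 77} + \frac{4 - 146}{-146}\right) + \left(12 + 6 \left(-59\right)\right) = \left(\frac{1}{-161} - - \frac{71}{73}\right) + \left(12 - 354\right) = \left(- \frac{1}{161} + \frac{71}{73}\right) - 342 = \frac{11358}{11753} - 342 = - \frac{4008168}{11753}$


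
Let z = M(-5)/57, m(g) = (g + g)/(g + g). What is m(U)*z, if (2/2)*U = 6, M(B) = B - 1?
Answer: -2/19 ≈ -0.10526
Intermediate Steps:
M(B) = -1 + B
U = 6
m(g) = 1 (m(g) = (2*g)/((2*g)) = (2*g)*(1/(2*g)) = 1)
z = -2/19 (z = (-1 - 5)/57 = -6*1/57 = -2/19 ≈ -0.10526)
m(U)*z = 1*(-2/19) = -2/19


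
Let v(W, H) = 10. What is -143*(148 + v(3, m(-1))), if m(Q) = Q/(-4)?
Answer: -22594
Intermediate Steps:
m(Q) = -Q/4 (m(Q) = Q*(-¼) = -Q/4)
-143*(148 + v(3, m(-1))) = -143*(148 + 10) = -143*158 = -22594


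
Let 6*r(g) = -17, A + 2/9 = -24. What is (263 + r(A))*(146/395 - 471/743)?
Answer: -121082087/1760910 ≈ -68.761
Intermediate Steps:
A = -218/9 (A = -2/9 - 24 = -218/9 ≈ -24.222)
r(g) = -17/6 (r(g) = (⅙)*(-17) = -17/6)
(263 + r(A))*(146/395 - 471/743) = (263 - 17/6)*(146/395 - 471/743) = 1561*(146*(1/395) - 471*1/743)/6 = 1561*(146/395 - 471/743)/6 = (1561/6)*(-77567/293485) = -121082087/1760910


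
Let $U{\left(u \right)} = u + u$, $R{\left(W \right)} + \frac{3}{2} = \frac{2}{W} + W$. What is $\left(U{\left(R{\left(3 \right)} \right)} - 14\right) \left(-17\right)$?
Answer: $\frac{493}{3} \approx 164.33$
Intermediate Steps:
$R{\left(W \right)} = - \frac{3}{2} + W + \frac{2}{W}$ ($R{\left(W \right)} = - \frac{3}{2} + \left(\frac{2}{W} + W\right) = - \frac{3}{2} + \left(W + \frac{2}{W}\right) = - \frac{3}{2} + W + \frac{2}{W}$)
$U{\left(u \right)} = 2 u$
$\left(U{\left(R{\left(3 \right)} \right)} - 14\right) \left(-17\right) = \left(2 \left(- \frac{3}{2} + 3 + \frac{2}{3}\right) - 14\right) \left(-17\right) = \left(2 \cdot \frac{13}{6} - 14\right) \left(-17\right) = \left(\frac{13}{3} - 14\right) \left(-17\right) = \left(- \frac{29}{3}\right) \left(-17\right) = \frac{493}{3}$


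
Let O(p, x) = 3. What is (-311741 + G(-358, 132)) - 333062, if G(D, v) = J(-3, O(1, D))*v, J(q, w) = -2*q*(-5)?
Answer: -648763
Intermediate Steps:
J(q, w) = 10*q
G(D, v) = -30*v (G(D, v) = (10*(-3))*v = -30*v)
(-311741 + G(-358, 132)) - 333062 = (-311741 - 30*132) - 333062 = (-311741 - 3960) - 333062 = -315701 - 333062 = -648763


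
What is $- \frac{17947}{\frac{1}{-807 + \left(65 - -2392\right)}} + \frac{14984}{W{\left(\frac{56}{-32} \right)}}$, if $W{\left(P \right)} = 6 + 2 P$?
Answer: $- \frac{148032782}{5} \approx -2.9607 \cdot 10^{7}$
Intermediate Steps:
$- \frac{17947}{\frac{1}{-807 + \left(65 - -2392\right)}} + \frac{14984}{W{\left(\frac{56}{-32} \right)}} = - \frac{17947}{\frac{1}{-807 + \left(65 - -2392\right)}} + \frac{14984}{6 + 2 \frac{56}{-32}} = - \frac{17947}{\frac{1}{-807 + \left(65 + 2392\right)}} + \frac{14984}{6 + 2 \cdot 56 \left(- \frac{1}{32}\right)} = - \frac{17947}{\frac{1}{-807 + 2457}} + \frac{14984}{6 + 2 \left(- \frac{7}{4}\right)} = - \frac{17947}{\frac{1}{1650}} + \frac{14984}{6 - \frac{7}{2}} = - 17947 \frac{1}{\frac{1}{1650}} + \frac{14984}{\frac{5}{2}} = \left(-17947\right) 1650 + 14984 \cdot \frac{2}{5} = -29612550 + \frac{29968}{5} = - \frac{148032782}{5}$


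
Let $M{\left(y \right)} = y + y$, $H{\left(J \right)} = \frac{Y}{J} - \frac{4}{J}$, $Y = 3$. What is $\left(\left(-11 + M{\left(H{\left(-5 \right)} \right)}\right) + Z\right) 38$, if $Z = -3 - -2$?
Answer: $- \frac{2204}{5} \approx -440.8$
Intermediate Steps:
$H{\left(J \right)} = - \frac{1}{J}$ ($H{\left(J \right)} = \frac{3}{J} - \frac{4}{J} = - \frac{1}{J}$)
$M{\left(y \right)} = 2 y$
$Z = -1$ ($Z = -3 + 2 = -1$)
$\left(\left(-11 + M{\left(H{\left(-5 \right)} \right)}\right) + Z\right) 38 = \left(\left(-11 + 2 \left(- \frac{1}{-5}\right)\right) - 1\right) 38 = \left(\left(-11 + 2 \left(\left(-1\right) \left(- \frac{1}{5}\right)\right)\right) - 1\right) 38 = \left(\left(-11 + 2 \cdot \frac{1}{5}\right) - 1\right) 38 = \left(\left(-11 + \frac{2}{5}\right) - 1\right) 38 = \left(- \frac{53}{5} - 1\right) 38 = \left(- \frac{58}{5}\right) 38 = - \frac{2204}{5}$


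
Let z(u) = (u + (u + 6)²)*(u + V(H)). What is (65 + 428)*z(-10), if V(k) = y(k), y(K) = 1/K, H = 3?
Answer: -28594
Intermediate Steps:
V(k) = 1/k
z(u) = (⅓ + u)*(u + (6 + u)²) (z(u) = (u + (u + 6)²)*(u + 1/3) = (u + (6 + u)²)*(u + ⅓) = (u + (6 + u)²)*(⅓ + u) = (⅓ + u)*(u + (6 + u)²))
(65 + 428)*z(-10) = (65 + 428)*(12 + (-10)³ + (40/3)*(-10)² + (121/3)*(-10)) = 493*(12 - 1000 + (40/3)*100 - 1210/3) = 493*(12 - 1000 + 4000/3 - 1210/3) = 493*(-58) = -28594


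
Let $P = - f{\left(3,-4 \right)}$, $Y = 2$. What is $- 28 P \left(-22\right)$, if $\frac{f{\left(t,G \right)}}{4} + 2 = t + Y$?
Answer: $-7392$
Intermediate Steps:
$f{\left(t,G \right)} = 4 t$ ($f{\left(t,G \right)} = -8 + 4 \left(t + 2\right) = -8 + 4 \left(2 + t\right) = -8 + \left(8 + 4 t\right) = 4 t$)
$P = -12$ ($P = - 4 \cdot 3 = \left(-1\right) 12 = -12$)
$- 28 P \left(-22\right) = \left(-28\right) \left(-12\right) \left(-22\right) = 336 \left(-22\right) = -7392$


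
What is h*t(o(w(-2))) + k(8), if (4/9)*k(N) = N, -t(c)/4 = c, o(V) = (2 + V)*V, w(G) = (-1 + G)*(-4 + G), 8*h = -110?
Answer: 19818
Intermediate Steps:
h = -55/4 (h = (⅛)*(-110) = -55/4 ≈ -13.750)
o(V) = V*(2 + V)
t(c) = -4*c
k(N) = 9*N/4
h*t(o(w(-2))) + k(8) = -(-55)*(4 + (-2)² - 5*(-2))*(2 + (4 + (-2)² - 5*(-2))) + (9/4)*8 = -(-55)*(4 + 4 + 10)*(2 + (4 + 4 + 10)) + 18 = -(-55)*18*(2 + 18) + 18 = -(-55)*18*20 + 18 = -(-55)*360 + 18 = -55/4*(-1440) + 18 = 19800 + 18 = 19818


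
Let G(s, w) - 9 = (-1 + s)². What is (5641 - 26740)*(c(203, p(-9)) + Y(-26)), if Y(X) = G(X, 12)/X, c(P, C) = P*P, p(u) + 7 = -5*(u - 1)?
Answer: -868869804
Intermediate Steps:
p(u) = -2 - 5*u (p(u) = -7 - 5*(u - 1) = -7 - 5*(-1 + u) = -7 + (5 - 5*u) = -2 - 5*u)
c(P, C) = P²
G(s, w) = 9 + (-1 + s)²
Y(X) = (9 + (-1 + X)²)/X
(5641 - 26740)*(c(203, p(-9)) + Y(-26)) = (5641 - 26740)*(203² + (9 + (-1 - 26)²)/(-26)) = -21099*(41209 - (9 + (-27)²)/26) = -21099*(41209 - (9 + 729)/26) = -21099*(41209 - 1/26*738) = -21099*(41209 - 369/13) = -21099*535348/13 = -868869804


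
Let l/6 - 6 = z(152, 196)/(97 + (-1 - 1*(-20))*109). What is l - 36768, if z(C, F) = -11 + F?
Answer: -39816933/1084 ≈ -36732.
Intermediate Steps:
l = 39579/1084 (l = 36 + 6*((-11 + 196)/(97 + (-1 - 1*(-20))*109)) = 36 + 6*(185/(97 + (-1 + 20)*109)) = 36 + 6*(185/(97 + 19*109)) = 36 + 6*(185/(97 + 2071)) = 36 + 6*(185/2168) = 36 + 555/1084 = 39579/1084 ≈ 36.512)
l - 36768 = 39579/1084 - 36768 = -39816933/1084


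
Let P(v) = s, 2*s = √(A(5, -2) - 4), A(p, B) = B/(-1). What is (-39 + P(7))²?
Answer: (78 - I*√2)²/4 ≈ 1520.5 - 55.154*I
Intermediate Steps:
A(p, B) = -B (A(p, B) = B*(-1) = -B)
s = I*√2/2 (s = √(-1*(-2) - 4)/2 = √(2 - 4)/2 = √(-2)/2 = (I*√2)/2 = I*√2/2 ≈ 0.70711*I)
P(v) = I*√2/2
(-39 + P(7))² = (-39 + I*√2/2)²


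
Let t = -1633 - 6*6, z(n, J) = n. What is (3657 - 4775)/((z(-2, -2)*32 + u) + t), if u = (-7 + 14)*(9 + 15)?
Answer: 1118/1565 ≈ 0.71438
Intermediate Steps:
u = 168 (u = 7*24 = 168)
t = -1669 (t = -1633 - 1*36 = -1633 - 36 = -1669)
(3657 - 4775)/((z(-2, -2)*32 + u) + t) = (3657 - 4775)/((-2*32 + 168) - 1669) = -1118/((-64 + 168) - 1669) = -1118/(104 - 1669) = -1118/(-1565) = -1118*(-1/1565) = 1118/1565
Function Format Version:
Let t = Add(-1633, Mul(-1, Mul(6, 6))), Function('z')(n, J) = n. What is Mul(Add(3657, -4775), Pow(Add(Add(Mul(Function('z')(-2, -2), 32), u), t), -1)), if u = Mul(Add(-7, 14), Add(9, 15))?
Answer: Rational(1118, 1565) ≈ 0.71438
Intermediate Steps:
u = 168 (u = Mul(7, 24) = 168)
t = -1669 (t = Add(-1633, Mul(-1, 36)) = Add(-1633, -36) = -1669)
Mul(Add(3657, -4775), Pow(Add(Add(Mul(Function('z')(-2, -2), 32), u), t), -1)) = Mul(Add(3657, -4775), Pow(Add(Add(Mul(-2, 32), 168), -1669), -1)) = Mul(-1118, Pow(Add(Add(-64, 168), -1669), -1)) = Mul(-1118, Pow(Add(104, -1669), -1)) = Mul(-1118, Pow(-1565, -1)) = Mul(-1118, Rational(-1, 1565)) = Rational(1118, 1565)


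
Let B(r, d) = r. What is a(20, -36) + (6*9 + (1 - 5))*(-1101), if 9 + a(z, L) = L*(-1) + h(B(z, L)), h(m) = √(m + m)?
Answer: -55023 + 2*√10 ≈ -55017.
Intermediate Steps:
h(m) = √2*√m (h(m) = √(2*m) = √2*√m)
a(z, L) = -9 - L + √2*√z (a(z, L) = -9 + (L*(-1) + √2*√z) = -9 + (-L + √2*√z) = -9 - L + √2*√z)
a(20, -36) + (6*9 + (1 - 5))*(-1101) = (-9 - 1*(-36) + √2*√20) + (6*9 + (1 - 5))*(-1101) = (-9 + 36 + √2*(2*√5)) + (54 - 4)*(-1101) = (-9 + 36 + 2*√10) + 50*(-1101) = (27 + 2*√10) - 55050 = -55023 + 2*√10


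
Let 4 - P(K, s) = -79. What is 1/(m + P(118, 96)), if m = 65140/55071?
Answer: 55071/4636033 ≈ 0.011879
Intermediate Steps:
P(K, s) = 83 (P(K, s) = 4 - 1*(-79) = 4 + 79 = 83)
m = 65140/55071 (m = 65140*(1/55071) = 65140/55071 ≈ 1.1828)
1/(m + P(118, 96)) = 1/(65140/55071 + 83) = 1/(4636033/55071) = 55071/4636033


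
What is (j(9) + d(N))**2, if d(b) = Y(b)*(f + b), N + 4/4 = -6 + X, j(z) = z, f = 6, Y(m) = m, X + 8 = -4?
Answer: 65536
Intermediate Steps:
X = -12 (X = -8 - 4 = -12)
N = -19 (N = -1 + (-6 - 12) = -1 - 18 = -19)
d(b) = b*(6 + b)
(j(9) + d(N))**2 = (9 - 19*(6 - 19))**2 = (9 - 19*(-13))**2 = (9 + 247)**2 = 256**2 = 65536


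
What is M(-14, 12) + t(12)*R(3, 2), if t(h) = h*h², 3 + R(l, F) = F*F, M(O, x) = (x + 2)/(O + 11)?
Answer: 5170/3 ≈ 1723.3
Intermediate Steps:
M(O, x) = (2 + x)/(11 + O)
R(l, F) = -3 + F² (R(l, F) = -3 + F*F = -3 + F²)
t(h) = h³
M(-14, 12) + t(12)*R(3, 2) = (2 + 12)/(11 - 14) + 12³*(-3 + 2²) = 14/(-3) + 1728*(-3 + 4) = -⅓*14 + 1728*1 = -14/3 + 1728 = 5170/3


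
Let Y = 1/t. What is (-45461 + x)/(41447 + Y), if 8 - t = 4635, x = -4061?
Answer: -114569147/95887634 ≈ -1.1948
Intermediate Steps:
t = -4627 (t = 8 - 1*4635 = 8 - 4635 = -4627)
Y = -1/4627 (Y = 1/(-4627) = -1/4627 ≈ -0.00021612)
(-45461 + x)/(41447 + Y) = (-45461 - 4061)/(41447 - 1/4627) = -49522/191775268/4627 = -49522*4627/191775268 = -114569147/95887634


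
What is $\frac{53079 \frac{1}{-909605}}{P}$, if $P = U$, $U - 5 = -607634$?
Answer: $\frac{17693}{184234125515} \approx 9.6035 \cdot 10^{-8}$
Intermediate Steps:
$U = -607629$ ($U = 5 - 607634 = -607629$)
$P = -607629$
$\frac{53079 \frac{1}{-909605}}{P} = \frac{53079 \frac{1}{-909605}}{-607629} = 53079 \left(- \frac{1}{909605}\right) \left(- \frac{1}{607629}\right) = \left(- \frac{53079}{909605}\right) \left(- \frac{1}{607629}\right) = \frac{17693}{184234125515}$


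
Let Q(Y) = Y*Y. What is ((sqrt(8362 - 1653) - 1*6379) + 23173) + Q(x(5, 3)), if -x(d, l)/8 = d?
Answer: 18394 + sqrt(6709) ≈ 18476.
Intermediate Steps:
x(d, l) = -8*d
Q(Y) = Y**2
((sqrt(8362 - 1653) - 1*6379) + 23173) + Q(x(5, 3)) = ((sqrt(8362 - 1653) - 1*6379) + 23173) + (-8*5)**2 = ((sqrt(6709) - 6379) + 23173) + (-40)**2 = ((-6379 + sqrt(6709)) + 23173) + 1600 = (16794 + sqrt(6709)) + 1600 = 18394 + sqrt(6709)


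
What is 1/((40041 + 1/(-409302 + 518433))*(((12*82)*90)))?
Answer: 36377/128993968261440 ≈ 2.8201e-10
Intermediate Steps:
1/((40041 + 1/(-409302 + 518433))*(((12*82)*90))) = 1/((40041 + 1/109131)*((984*90))) = 1/((40041 + 1/109131)*88560) = (1/88560)/(4369714372/109131) = (109131/4369714372)*(1/88560) = 36377/128993968261440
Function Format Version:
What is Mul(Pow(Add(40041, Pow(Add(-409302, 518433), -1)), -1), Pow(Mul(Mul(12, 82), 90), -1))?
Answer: Rational(36377, 128993968261440) ≈ 2.8201e-10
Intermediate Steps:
Mul(Pow(Add(40041, Pow(Add(-409302, 518433), -1)), -1), Pow(Mul(Mul(12, 82), 90), -1)) = Mul(Pow(Add(40041, Pow(109131, -1)), -1), Pow(Mul(984, 90), -1)) = Mul(Pow(Add(40041, Rational(1, 109131)), -1), Pow(88560, -1)) = Mul(Pow(Rational(4369714372, 109131), -1), Rational(1, 88560)) = Mul(Rational(109131, 4369714372), Rational(1, 88560)) = Rational(36377, 128993968261440)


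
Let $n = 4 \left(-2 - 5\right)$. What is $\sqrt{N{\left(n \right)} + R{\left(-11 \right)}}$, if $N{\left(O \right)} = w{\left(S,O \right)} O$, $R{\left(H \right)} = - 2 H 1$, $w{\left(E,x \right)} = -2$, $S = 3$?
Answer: $\sqrt{78} \approx 8.8318$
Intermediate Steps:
$n = -28$ ($n = 4 \left(-7\right) = -28$)
$R{\left(H \right)} = - 2 H$
$N{\left(O \right)} = - 2 O$
$\sqrt{N{\left(n \right)} + R{\left(-11 \right)}} = \sqrt{\left(-2\right) \left(-28\right) - -22} = \sqrt{56 + 22} = \sqrt{78}$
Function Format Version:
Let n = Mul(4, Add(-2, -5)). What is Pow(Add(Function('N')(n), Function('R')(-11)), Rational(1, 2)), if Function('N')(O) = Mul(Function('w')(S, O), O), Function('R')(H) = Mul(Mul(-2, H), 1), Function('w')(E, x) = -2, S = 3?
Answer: Pow(78, Rational(1, 2)) ≈ 8.8318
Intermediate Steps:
n = -28 (n = Mul(4, -7) = -28)
Function('R')(H) = Mul(-2, H)
Function('N')(O) = Mul(-2, O)
Pow(Add(Function('N')(n), Function('R')(-11)), Rational(1, 2)) = Pow(Add(Mul(-2, -28), Mul(-2, -11)), Rational(1, 2)) = Pow(Add(56, 22), Rational(1, 2)) = Pow(78, Rational(1, 2))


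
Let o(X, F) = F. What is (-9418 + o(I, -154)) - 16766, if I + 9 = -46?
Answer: -26338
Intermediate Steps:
I = -55 (I = -9 - 46 = -55)
(-9418 + o(I, -154)) - 16766 = (-9418 - 154) - 16766 = -9572 - 16766 = -26338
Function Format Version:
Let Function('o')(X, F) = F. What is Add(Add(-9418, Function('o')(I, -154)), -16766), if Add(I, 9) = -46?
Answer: -26338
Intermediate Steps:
I = -55 (I = Add(-9, -46) = -55)
Add(Add(-9418, Function('o')(I, -154)), -16766) = Add(Add(-9418, -154), -16766) = Add(-9572, -16766) = -26338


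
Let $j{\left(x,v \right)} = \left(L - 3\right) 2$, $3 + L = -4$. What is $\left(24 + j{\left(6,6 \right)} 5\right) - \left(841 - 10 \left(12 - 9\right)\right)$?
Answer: $-887$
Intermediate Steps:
$L = -7$ ($L = -3 - 4 = -7$)
$j{\left(x,v \right)} = -20$ ($j{\left(x,v \right)} = \left(-7 - 3\right) 2 = \left(-10\right) 2 = -20$)
$\left(24 + j{\left(6,6 \right)} 5\right) - \left(841 - 10 \left(12 - 9\right)\right) = \left(24 - 100\right) - \left(841 - 10 \left(12 - 9\right)\right) = \left(24 - 100\right) + \left(10 \cdot 3 - 841\right) = -76 + \left(30 - 841\right) = -76 - 811 = -887$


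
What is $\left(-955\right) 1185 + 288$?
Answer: $-1131387$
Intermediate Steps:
$\left(-955\right) 1185 + 288 = -1131675 + 288 = -1131387$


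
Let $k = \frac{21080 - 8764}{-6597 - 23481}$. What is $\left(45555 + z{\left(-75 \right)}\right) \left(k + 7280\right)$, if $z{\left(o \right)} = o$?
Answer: $\frac{1659682871920}{5013} \approx 3.3108 \cdot 10^{8}$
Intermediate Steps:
$k = - \frac{6158}{15039}$ ($k = \frac{12316}{-30078} = 12316 \left(- \frac{1}{30078}\right) = - \frac{6158}{15039} \approx -0.40947$)
$\left(45555 + z{\left(-75 \right)}\right) \left(k + 7280\right) = \left(45555 - 75\right) \left(- \frac{6158}{15039} + 7280\right) = 45480 \cdot \frac{109477762}{15039} = \frac{1659682871920}{5013}$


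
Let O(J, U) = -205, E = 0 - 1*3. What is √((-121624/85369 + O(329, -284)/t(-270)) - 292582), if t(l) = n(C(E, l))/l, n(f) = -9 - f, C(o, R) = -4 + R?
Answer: 2*I*√1496344916927123678/4524557 ≈ 540.72*I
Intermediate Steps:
E = -3 (E = 0 - 3 = -3)
t(l) = (-5 - l)/l (t(l) = (-9 - (-4 + l))/l = (-9 + (4 - l))/l = (-5 - l)/l)
√((-121624/85369 + O(329, -284)/t(-270)) - 292582) = √((-121624/85369 - 205*(-270/(-5 - 1*(-270)))) - 292582) = √((-121624*1/85369 - 205*(-270/(-5 + 270))) - 292582) = √((-121624/85369 - 205/((-1/270*265))) - 292582) = √((-121624/85369 - 205/(-53/54)) - 292582) = √((-121624/85369 - 205*(-54/53)) - 292582) = √((-121624/85369 + 11070/53) - 292582) = √(938588758/4524557 - 292582) = √(-1322865347416/4524557) = 2*I*√1496344916927123678/4524557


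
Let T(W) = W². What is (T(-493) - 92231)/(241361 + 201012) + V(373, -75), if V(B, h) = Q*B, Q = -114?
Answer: -18810433888/442373 ≈ -42522.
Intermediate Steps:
V(B, h) = -114*B
(T(-493) - 92231)/(241361 + 201012) + V(373, -75) = ((-493)² - 92231)/(241361 + 201012) - 114*373 = (243049 - 92231)/442373 - 42522 = 150818*(1/442373) - 42522 = 150818/442373 - 42522 = -18810433888/442373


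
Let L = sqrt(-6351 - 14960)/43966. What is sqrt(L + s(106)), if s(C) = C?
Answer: sqrt(204898970536 + 43966*I*sqrt(21311))/43966 ≈ 10.296 + 0.00016125*I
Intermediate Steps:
L = I*sqrt(21311)/43966 (L = sqrt(-21311)*(1/43966) = (I*sqrt(21311))*(1/43966) = I*sqrt(21311)/43966 ≈ 0.0033204*I)
sqrt(L + s(106)) = sqrt(I*sqrt(21311)/43966 + 106) = sqrt(106 + I*sqrt(21311)/43966)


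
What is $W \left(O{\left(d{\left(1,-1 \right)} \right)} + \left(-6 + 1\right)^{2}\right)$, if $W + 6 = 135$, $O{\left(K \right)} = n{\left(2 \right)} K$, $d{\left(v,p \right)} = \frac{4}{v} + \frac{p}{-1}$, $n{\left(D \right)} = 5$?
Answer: $6450$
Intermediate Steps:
$d{\left(v,p \right)} = - p + \frac{4}{v}$ ($d{\left(v,p \right)} = \frac{4}{v} + p \left(-1\right) = \frac{4}{v} - p = - p + \frac{4}{v}$)
$O{\left(K \right)} = 5 K$
$W = 129$ ($W = -6 + 135 = 129$)
$W \left(O{\left(d{\left(1,-1 \right)} \right)} + \left(-6 + 1\right)^{2}\right) = 129 \left(5 \left(\left(-1\right) \left(-1\right) + \frac{4}{1}\right) + \left(-6 + 1\right)^{2}\right) = 129 \left(5 \left(1 + 4 \cdot 1\right) + \left(-5\right)^{2}\right) = 129 \left(5 \left(1 + 4\right) + 25\right) = 129 \left(5 \cdot 5 + 25\right) = 129 \left(25 + 25\right) = 129 \cdot 50 = 6450$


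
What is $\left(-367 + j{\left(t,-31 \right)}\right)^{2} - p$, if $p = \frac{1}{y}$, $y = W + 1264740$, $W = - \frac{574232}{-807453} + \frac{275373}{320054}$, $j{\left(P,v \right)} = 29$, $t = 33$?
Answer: $\frac{5334302819111188514218}{46692192317741911} \approx 1.1424 \cdot 10^{5}$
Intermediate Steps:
$W = \frac{58019429071}{36918366066}$ ($W = \left(-574232\right) \left(- \frac{1}{807453}\right) + 275373 \cdot \frac{1}{320054} = \frac{574232}{807453} + \frac{39339}{45722} = \frac{58019429071}{36918366066} \approx 1.5716$)
$y = \frac{46692192317741911}{36918366066}$ ($y = \frac{58019429071}{36918366066} + 1264740 = \frac{46692192317741911}{36918366066} \approx 1.2647 \cdot 10^{6}$)
$p = \frac{36918366066}{46692192317741911}$ ($p = \frac{1}{\frac{46692192317741911}{36918366066}} = \frac{36918366066}{46692192317741911} \approx 7.9068 \cdot 10^{-7}$)
$\left(-367 + j{\left(t,-31 \right)}\right)^{2} - p = \left(-367 + 29\right)^{2} - \frac{36918366066}{46692192317741911} = \left(-338\right)^{2} - \frac{36918366066}{46692192317741911} = 114244 - \frac{36918366066}{46692192317741911} = \frac{5334302819111188514218}{46692192317741911}$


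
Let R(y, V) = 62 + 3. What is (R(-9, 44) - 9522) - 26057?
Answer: -35514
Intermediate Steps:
R(y, V) = 65
(R(-9, 44) - 9522) - 26057 = (65 - 9522) - 26057 = -9457 - 26057 = -35514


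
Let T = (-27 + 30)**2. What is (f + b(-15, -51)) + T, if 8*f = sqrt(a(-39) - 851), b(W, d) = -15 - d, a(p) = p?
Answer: 45 + I*sqrt(890)/8 ≈ 45.0 + 3.7291*I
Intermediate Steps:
T = 9 (T = 3**2 = 9)
f = I*sqrt(890)/8 (f = sqrt(-39 - 851)/8 = sqrt(-890)/8 = (I*sqrt(890))/8 = I*sqrt(890)/8 ≈ 3.7291*I)
(f + b(-15, -51)) + T = (I*sqrt(890)/8 + (-15 - 1*(-51))) + 9 = (I*sqrt(890)/8 + (-15 + 51)) + 9 = (I*sqrt(890)/8 + 36) + 9 = (36 + I*sqrt(890)/8) + 9 = 45 + I*sqrt(890)/8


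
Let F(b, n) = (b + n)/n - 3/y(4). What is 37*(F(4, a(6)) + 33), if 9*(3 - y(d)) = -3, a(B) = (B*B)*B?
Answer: 165427/135 ≈ 1225.4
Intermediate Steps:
a(B) = B³ (a(B) = B²*B = B³)
y(d) = 10/3 (y(d) = 3 - ⅑*(-3) = 3 + ⅓ = 10/3)
F(b, n) = -9/10 + (b + n)/n (F(b, n) = (b + n)/n - 3/10/3 = (b + n)/n - 3*3/10 = (b + n)/n - 9/10 = -9/10 + (b + n)/n)
37*(F(4, a(6)) + 33) = 37*((4 + (⅒)*6³)/(6³) + 33) = 37*((4 + (⅒)*216)/216 + 33) = 37*((4 + 108/5)/216 + 33) = 37*((1/216)*(128/5) + 33) = 37*(16/135 + 33) = 37*(4471/135) = 165427/135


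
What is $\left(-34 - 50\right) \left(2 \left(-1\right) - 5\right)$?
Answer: $588$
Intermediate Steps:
$\left(-34 - 50\right) \left(2 \left(-1\right) - 5\right) = - 84 \left(-2 - 5\right) = \left(-84\right) \left(-7\right) = 588$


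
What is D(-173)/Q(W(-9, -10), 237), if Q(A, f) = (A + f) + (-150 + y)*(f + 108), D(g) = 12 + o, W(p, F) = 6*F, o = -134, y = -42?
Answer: 2/1083 ≈ 0.0018467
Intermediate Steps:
D(g) = -122 (D(g) = 12 - 134 = -122)
Q(A, f) = -20736 + A - 191*f (Q(A, f) = (A + f) + (-150 - 42)*(f + 108) = (A + f) - 192*(108 + f) = (A + f) + (-20736 - 192*f) = -20736 + A - 191*f)
D(-173)/Q(W(-9, -10), 237) = -122/(-20736 + 6*(-10) - 191*237) = -122/(-20736 - 60 - 45267) = -122/(-66063) = -122*(-1/66063) = 2/1083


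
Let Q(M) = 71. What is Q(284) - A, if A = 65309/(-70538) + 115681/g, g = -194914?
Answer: 249264362444/3437210933 ≈ 72.519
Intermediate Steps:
A = -5222386201/3437210933 (A = 65309/(-70538) + 115681/(-194914) = 65309*(-1/70538) + 115681*(-1/194914) = -65309/70538 - 115681/194914 = -5222386201/3437210933 ≈ -1.5194)
Q(284) - A = 71 - 1*(-5222386201/3437210933) = 71 + 5222386201/3437210933 = 249264362444/3437210933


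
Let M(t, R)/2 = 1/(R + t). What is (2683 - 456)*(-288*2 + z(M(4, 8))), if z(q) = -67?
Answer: -1431961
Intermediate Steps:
M(t, R) = 2/(R + t)
(2683 - 456)*(-288*2 + z(M(4, 8))) = (2683 - 456)*(-288*2 - 67) = 2227*(-576 - 67) = 2227*(-643) = -1431961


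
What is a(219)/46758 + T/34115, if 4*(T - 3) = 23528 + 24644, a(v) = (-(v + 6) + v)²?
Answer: 94079168/265858195 ≈ 0.35387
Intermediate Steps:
a(v) = 36 (a(v) = (-(6 + v) + v)² = ((-6 - v) + v)² = (-6)² = 36)
T = 12046 (T = 3 + (23528 + 24644)/4 = 3 + (¼)*48172 = 3 + 12043 = 12046)
a(219)/46758 + T/34115 = 36/46758 + 12046/34115 = 36*(1/46758) + 12046*(1/34115) = 6/7793 + 12046/34115 = 94079168/265858195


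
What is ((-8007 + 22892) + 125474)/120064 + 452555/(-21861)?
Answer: -7323882203/374959872 ≈ -19.532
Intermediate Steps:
((-8007 + 22892) + 125474)/120064 + 452555/(-21861) = (14885 + 125474)*(1/120064) + 452555*(-1/21861) = 140359*(1/120064) - 452555/21861 = 140359/120064 - 452555/21861 = -7323882203/374959872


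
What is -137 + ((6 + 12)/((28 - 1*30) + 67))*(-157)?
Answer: -11731/65 ≈ -180.48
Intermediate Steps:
-137 + ((6 + 12)/((28 - 1*30) + 67))*(-157) = -137 + (18/((28 - 30) + 67))*(-157) = -137 + (18/(-2 + 67))*(-157) = -137 + (18/65)*(-157) = -137 - 2826/65 = -11731/65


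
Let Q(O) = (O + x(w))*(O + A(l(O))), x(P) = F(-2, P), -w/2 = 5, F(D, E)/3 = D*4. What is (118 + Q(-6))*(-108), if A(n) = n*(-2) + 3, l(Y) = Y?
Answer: 16416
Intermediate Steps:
F(D, E) = 12*D (F(D, E) = 3*(D*4) = 3*(4*D) = 12*D)
A(n) = 3 - 2*n (A(n) = -2*n + 3 = 3 - 2*n)
w = -10 (w = -2*5 = -10)
x(P) = -24 (x(P) = 12*(-2) = -24)
Q(O) = (-24 + O)*(3 - O) (Q(O) = (O - 24)*(O + (3 - 2*O)) = (-24 + O)*(3 - O))
(118 + Q(-6))*(-108) = (118 + (-72 - 1*(-6)² + 27*(-6)))*(-108) = (118 + (-72 - 1*36 - 162))*(-108) = (118 + (-72 - 36 - 162))*(-108) = (118 - 270)*(-108) = -152*(-108) = 16416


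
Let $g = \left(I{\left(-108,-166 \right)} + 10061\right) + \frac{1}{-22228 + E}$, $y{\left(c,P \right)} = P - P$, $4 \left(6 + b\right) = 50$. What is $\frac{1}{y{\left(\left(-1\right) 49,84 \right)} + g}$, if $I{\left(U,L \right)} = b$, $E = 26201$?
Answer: $\frac{7946}{79996357} \approx 9.933 \cdot 10^{-5}$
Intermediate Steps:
$b = \frac{13}{2}$ ($b = -6 + \frac{1}{4} \cdot 50 = -6 + \frac{25}{2} = \frac{13}{2} \approx 6.5$)
$I{\left(U,L \right)} = \frac{13}{2}$
$y{\left(c,P \right)} = 0$
$g = \frac{79996357}{7946}$ ($g = \left(\frac{13}{2} + 10061\right) + \frac{1}{-22228 + 26201} = \frac{20135}{2} + \frac{1}{3973} = \frac{79996357}{7946} \approx 10068.0$)
$\frac{1}{y{\left(\left(-1\right) 49,84 \right)} + g} = \frac{1}{0 + \frac{79996357}{7946}} = \frac{1}{\frac{79996357}{7946}} = \frac{7946}{79996357}$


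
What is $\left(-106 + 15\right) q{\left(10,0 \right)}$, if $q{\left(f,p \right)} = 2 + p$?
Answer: $-182$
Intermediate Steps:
$\left(-106 + 15\right) q{\left(10,0 \right)} = \left(-106 + 15\right) \left(2 + 0\right) = \left(-91\right) 2 = -182$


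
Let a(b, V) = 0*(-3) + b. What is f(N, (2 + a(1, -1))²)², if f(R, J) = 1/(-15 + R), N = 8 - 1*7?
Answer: 1/196 ≈ 0.0051020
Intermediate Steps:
a(b, V) = b (a(b, V) = 0 + b = b)
N = 1 (N = 8 - 7 = 1)
f(N, (2 + a(1, -1))²)² = (1/(-15 + 1))² = (1/(-14))² = (-1/14)² = 1/196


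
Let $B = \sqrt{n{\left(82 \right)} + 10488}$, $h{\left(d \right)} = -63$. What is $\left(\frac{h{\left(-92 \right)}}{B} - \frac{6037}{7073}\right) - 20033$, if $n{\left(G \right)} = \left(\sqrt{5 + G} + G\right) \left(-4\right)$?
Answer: $- \frac{141699446}{7073} - \frac{63}{2 \sqrt{2540 - \sqrt{87}}} \approx -20034.0$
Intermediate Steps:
$n{\left(G \right)} = - 4 G - 4 \sqrt{5 + G}$ ($n{\left(G \right)} = \left(G + \sqrt{5 + G}\right) \left(-4\right) = - 4 G - 4 \sqrt{5 + G}$)
$B = \sqrt{10160 - 4 \sqrt{87}}$ ($B = \sqrt{\left(\left(-4\right) 82 - 4 \sqrt{5 + 82}\right) + 10488} = \sqrt{\left(-328 - 4 \sqrt{87}\right) + 10488} = \sqrt{10160 - 4 \sqrt{87}} \approx 100.61$)
$\left(\frac{h{\left(-92 \right)}}{B} - \frac{6037}{7073}\right) - 20033 = \left(- \frac{63}{2 \sqrt{2540 - \sqrt{87}}} - \frac{6037}{7073}\right) - 20033 = \left(- \frac{6037}{7073} - \frac{63}{2 \sqrt{2540 - \sqrt{87}}}\right) - 20033 = - \frac{141699446}{7073} - \frac{63}{2 \sqrt{2540 - \sqrt{87}}}$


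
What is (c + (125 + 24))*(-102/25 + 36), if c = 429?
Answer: 461244/25 ≈ 18450.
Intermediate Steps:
(c + (125 + 24))*(-102/25 + 36) = (429 + (125 + 24))*(-102/25 + 36) = (429 + 149)*(-102*1/25 + 36) = 578*(-102/25 + 36) = 578*(798/25) = 461244/25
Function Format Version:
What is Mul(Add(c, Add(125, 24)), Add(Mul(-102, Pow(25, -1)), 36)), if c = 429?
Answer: Rational(461244, 25) ≈ 18450.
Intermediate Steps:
Mul(Add(c, Add(125, 24)), Add(Mul(-102, Pow(25, -1)), 36)) = Mul(Add(429, Add(125, 24)), Add(Mul(-102, Pow(25, -1)), 36)) = Mul(Add(429, 149), Add(Mul(-102, Rational(1, 25)), 36)) = Mul(578, Add(Rational(-102, 25), 36)) = Mul(578, Rational(798, 25)) = Rational(461244, 25)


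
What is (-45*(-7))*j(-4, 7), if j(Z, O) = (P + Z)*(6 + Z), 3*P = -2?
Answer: -2940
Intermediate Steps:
P = -2/3 (P = (1/3)*(-2) = -2/3 ≈ -0.66667)
j(Z, O) = (6 + Z)*(-2/3 + Z) (j(Z, O) = (-2/3 + Z)*(6 + Z) = (6 + Z)*(-2/3 + Z))
(-45*(-7))*j(-4, 7) = (-45*(-7))*(-4 + (-4)**2 + (16/3)*(-4)) = 315*(-4 + 16 - 64/3) = 315*(-28/3) = -2940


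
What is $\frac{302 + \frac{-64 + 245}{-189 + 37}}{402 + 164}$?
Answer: $\frac{45723}{86032} \approx 0.53146$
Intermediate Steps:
$\frac{302 + \frac{-64 + 245}{-189 + 37}}{402 + 164} = \frac{302 + \frac{181}{-152}}{566} = \left(302 + 181 \left(- \frac{1}{152}\right)\right) \frac{1}{566} = \left(302 - \frac{181}{152}\right) \frac{1}{566} = \frac{45723}{152} \cdot \frac{1}{566} = \frac{45723}{86032}$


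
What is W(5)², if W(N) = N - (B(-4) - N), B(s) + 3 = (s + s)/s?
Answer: 121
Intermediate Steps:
B(s) = -1 (B(s) = -3 + (s + s)/s = -3 + (2*s)/s = -3 + 2 = -1)
W(N) = 1 + 2*N (W(N) = N - (-1 - N) = N + (1 + N) = 1 + 2*N)
W(5)² = (1 + 2*5)² = (1 + 10)² = 11² = 121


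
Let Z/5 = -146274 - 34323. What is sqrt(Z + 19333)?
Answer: 2*I*sqrt(220913) ≈ 940.03*I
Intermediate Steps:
Z = -902985 (Z = 5*(-146274 - 34323) = 5*(-180597) = -902985)
sqrt(Z + 19333) = sqrt(-902985 + 19333) = sqrt(-883652) = 2*I*sqrt(220913)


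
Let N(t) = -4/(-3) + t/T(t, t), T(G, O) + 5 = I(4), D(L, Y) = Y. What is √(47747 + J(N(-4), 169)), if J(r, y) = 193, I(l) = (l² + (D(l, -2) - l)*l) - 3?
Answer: 2*√11985 ≈ 218.95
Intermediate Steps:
I(l) = -3 + l² + l*(-2 - l) (I(l) = (l² + (-2 - l)*l) - 3 = (l² + l*(-2 - l)) - 3 = -3 + l² + l*(-2 - l))
T(G, O) = -16 (T(G, O) = -5 + (-3 - 2*4) = -5 + (-3 - 8) = -5 - 11 = -16)
N(t) = 4/3 - t/16 (N(t) = -4/(-3) + t/(-16) = -4*(-⅓) + t*(-1/16) = 4/3 - t/16)
√(47747 + J(N(-4), 169)) = √(47747 + 193) = √47940 = 2*√11985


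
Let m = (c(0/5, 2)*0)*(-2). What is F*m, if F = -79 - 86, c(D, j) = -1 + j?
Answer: 0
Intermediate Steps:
F = -165
m = 0 (m = ((-1 + 2)*0)*(-2) = (1*0)*(-2) = 0*(-2) = 0)
F*m = -165*0 = 0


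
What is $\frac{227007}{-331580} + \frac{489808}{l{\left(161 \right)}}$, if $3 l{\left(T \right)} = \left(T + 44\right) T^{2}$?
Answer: $- \frac{6252515841}{15321317060} \approx -0.40809$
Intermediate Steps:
$l{\left(T \right)} = \frac{T^{2} \left(44 + T\right)}{3}$ ($l{\left(T \right)} = \frac{\left(T + 44\right) T^{2}}{3} = \frac{\left(44 + T\right) T^{2}}{3} = \frac{T^{2} \left(44 + T\right)}{3}$)
$\frac{227007}{-331580} + \frac{489808}{l{\left(161 \right)}} = \frac{227007}{-331580} + \frac{489808}{\frac{1}{3} \cdot 161^{2} \left(44 + 161\right)} = 227007 \left(- \frac{1}{331580}\right) + \frac{489808}{\frac{1}{3} \cdot 25921 \cdot 205} = - \frac{227007}{331580} + \frac{489808}{\frac{5313805}{3}} = - \frac{227007}{331580} + 489808 \cdot \frac{3}{5313805} = - \frac{227007}{331580} + \frac{63888}{231035} = - \frac{6252515841}{15321317060}$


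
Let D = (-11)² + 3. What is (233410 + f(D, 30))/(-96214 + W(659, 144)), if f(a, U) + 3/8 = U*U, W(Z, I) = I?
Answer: -1874477/768560 ≈ -2.4389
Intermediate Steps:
D = 124 (D = 121 + 3 = 124)
f(a, U) = -3/8 + U² (f(a, U) = -3/8 + U*U = -3/8 + U²)
(233410 + f(D, 30))/(-96214 + W(659, 144)) = (233410 + (-3/8 + 30²))/(-96214 + 144) = (233410 + (-3/8 + 900))/(-96070) = (233410 + 7197/8)*(-1/96070) = (1874477/8)*(-1/96070) = -1874477/768560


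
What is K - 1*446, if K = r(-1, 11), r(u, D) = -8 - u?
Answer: -453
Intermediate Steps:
K = -7 (K = -8 - 1*(-1) = -8 + 1 = -7)
K - 1*446 = -7 - 1*446 = -7 - 446 = -453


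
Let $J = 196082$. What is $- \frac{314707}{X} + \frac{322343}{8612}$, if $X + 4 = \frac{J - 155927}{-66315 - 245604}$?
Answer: $\frac{281931892641543}{3696933524} \approx 76261.0$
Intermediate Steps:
$X = - \frac{429277}{103973}$ ($X = -4 + \frac{196082 - 155927}{-66315 - 245604} = -4 + \frac{40155}{-311919} = -4 + 40155 \left(- \frac{1}{311919}\right) = -4 - \frac{13385}{103973} = - \frac{429277}{103973} \approx -4.1287$)
$- \frac{314707}{X} + \frac{322343}{8612} = - \frac{314707}{- \frac{429277}{103973}} + \frac{322343}{8612} = \left(-314707\right) \left(- \frac{103973}{429277}\right) + 322343 \cdot \frac{1}{8612} = \frac{32721030911}{429277} + \frac{322343}{8612} = \frac{281931892641543}{3696933524}$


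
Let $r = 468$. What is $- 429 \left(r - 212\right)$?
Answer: $-109824$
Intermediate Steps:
$- 429 \left(r - 212\right) = - 429 \left(468 - 212\right) = \left(-429\right) 256 = -109824$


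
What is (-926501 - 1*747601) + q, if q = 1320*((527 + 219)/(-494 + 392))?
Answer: -28623854/17 ≈ -1.6838e+6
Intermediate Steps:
q = -164120/17 (q = 1320*(746/(-102)) = 1320*(746*(-1/102)) = 1320*(-373/51) = -164120/17 ≈ -9654.1)
(-926501 - 1*747601) + q = (-926501 - 1*747601) - 164120/17 = (-926501 - 747601) - 164120/17 = -1674102 - 164120/17 = -28623854/17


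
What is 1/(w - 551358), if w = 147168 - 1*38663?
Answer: -1/442853 ≈ -2.2581e-6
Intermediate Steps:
w = 108505 (w = 147168 - 38663 = 108505)
1/(w - 551358) = 1/(108505 - 551358) = 1/(-442853) = -1/442853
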